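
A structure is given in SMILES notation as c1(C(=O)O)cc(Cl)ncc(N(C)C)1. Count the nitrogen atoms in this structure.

2

Atom tally by fragment:
  pyridine ring core → C:5 H:5 N:1
  (− 3 ring H displaced by substituents)
  + COOH → C:1 H:1 O:2
  + Cl → Cl:1
  + N(CH3)2 → N:1 C:2 H:6
Element totals:
  C: 8
  H: 9
  Cl: 1
  N: 2
  O: 2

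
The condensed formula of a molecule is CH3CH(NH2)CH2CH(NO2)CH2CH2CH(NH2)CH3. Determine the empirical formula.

Atom tally by fragment:
  CH3 → C:1 H:3
  CH(NH2) → C:1 H:3 N:1
  CH2 → C:1 H:2
  CH(NO2) → C:1 H:1 N:1 O:2
  CH2 → C:1 H:2
  CH2 → C:1 H:2
  CH(NH2) → C:1 H:3 N:1
  CH3 → C:1 H:3
Element totals:
  C: 8
  H: 19
  N: 3
  O: 2
Molecular formula: C8H19N3O2.
gcd of subscripts (8, 19, 3, 2) = 1, so the empirical formula equals the molecular formula.

C8H19N3O2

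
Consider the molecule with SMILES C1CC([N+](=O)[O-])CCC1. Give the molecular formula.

Atom tally by fragment:
  cyclohexane ring core → C:6 H:12
  (− 1 ring H displaced by substituents)
  + NO2 → N:1 O:2
Element totals:
  C: 6
  H: 11
  N: 1
  O: 2

C6H11NO2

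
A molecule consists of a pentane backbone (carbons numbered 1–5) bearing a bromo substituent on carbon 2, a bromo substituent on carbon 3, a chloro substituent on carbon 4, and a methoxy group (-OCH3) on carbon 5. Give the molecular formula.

C6H11Br2ClO

Atom tally by fragment:
  CH3 → C:1 H:3
  CH(Br) → C:1 H:1 Br:1
  CH(Br) → C:1 H:1 Br:1
  CH(Cl) → C:1 H:1 Cl:1
  CH2OCH3 → C:2 H:5 O:1
Element totals:
  C: 6
  H: 11
  Br: 2
  Cl: 1
  O: 1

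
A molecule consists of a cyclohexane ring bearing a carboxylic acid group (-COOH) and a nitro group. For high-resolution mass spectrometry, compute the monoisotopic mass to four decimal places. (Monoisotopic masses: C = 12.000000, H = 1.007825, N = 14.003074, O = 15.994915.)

Atom tally by fragment:
  cyclohexane ring core → C:6 H:12
  (− 2 ring H displaced by substituents)
  + COOH → C:1 H:1 O:2
  + NO2 → N:1 O:2
Element totals:
  C: 7
  H: 11
  N: 1
  O: 4
Molecular formula: C7H11NO4.
  M = 7(12.0) + 11(1.007825) + 14.003074 + 4(15.994915)
    = 84.000000 + 11.086075 + 14.003074 + 63.979660 = 173.068809

173.0688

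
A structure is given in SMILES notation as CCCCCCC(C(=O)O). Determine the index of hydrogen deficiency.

Atom tally by fragment:
  CH3 → C:1 H:3
  CH2 → C:1 H:2
  CH2 → C:1 H:2
  CH2 → C:1 H:2
  CH2 → C:1 H:2
  CH2 → C:1 H:2
  CH2COOH → C:2 H:3 O:2
Element totals:
  C: 8
  H: 16
  O: 2
Molecular formula: C8H16O2.
DoU = (2C + 2 + N − H − X) / 2 = (2·8 + 2 + 0 − 16 − 0) / 2 = 1.

1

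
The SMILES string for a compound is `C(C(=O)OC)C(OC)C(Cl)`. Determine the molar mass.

Atom tally by fragment:
  CH3OOCCH2 → C:3 H:5 O:2
  CH(OCH3) → C:2 H:4 O:1
  CH2Cl → C:1 H:2 Cl:1
Element totals:
  C: 6
  H: 11
  Cl: 1
  O: 3
Molecular formula: C6H11ClO3.
  M = 6(12.011) + 11(1.008) + 35.45 + 3(15.999)
    = 72.066 + 11.088 + 35.450 + 47.997 = 166.601

166.60 g/mol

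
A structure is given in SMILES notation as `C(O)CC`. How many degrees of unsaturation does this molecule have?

Atom tally by fragment:
  HOCH2 → C:1 H:3 O:1
  CH2 → C:1 H:2
  CH3 → C:1 H:3
Element totals:
  C: 3
  H: 8
  O: 1
Molecular formula: C3H8O.
DoU = (2C + 2 + N − H − X) / 2 = (2·3 + 2 + 0 − 8 − 0) / 2 = 0.

0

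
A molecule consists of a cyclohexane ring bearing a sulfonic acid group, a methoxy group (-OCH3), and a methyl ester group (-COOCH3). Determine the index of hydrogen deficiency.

2

Atom tally by fragment:
  cyclohexane ring core → C:6 H:12
  (− 3 ring H displaced by substituents)
  + SO3H → S:1 O:3 H:1
  + OCH3 → C:1 H:3 O:1
  + COOCH3 → C:2 H:3 O:2
Element totals:
  C: 9
  H: 16
  O: 6
  S: 1
Molecular formula: C9H16O6S.
DoU = (2C + 2 + N − H − X) / 2 = (2·9 + 2 + 0 − 16 − 0) / 2 = 2.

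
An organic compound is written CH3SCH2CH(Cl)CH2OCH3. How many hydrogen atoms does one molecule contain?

Element totals:
  C: 5
  H: 11
  Cl: 1
  O: 1
  S: 1

11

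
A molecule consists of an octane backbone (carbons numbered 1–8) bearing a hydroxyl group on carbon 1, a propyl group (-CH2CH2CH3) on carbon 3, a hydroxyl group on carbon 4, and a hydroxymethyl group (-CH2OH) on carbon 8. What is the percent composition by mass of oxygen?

21.98%

Atom tally by fragment:
  HOCH2 → C:1 H:3 O:1
  CH2 → C:1 H:2
  CH(CH2CH2CH3) → C:4 H:8
  CH(OH) → C:1 H:2 O:1
  CH2 → C:1 H:2
  CH2 → C:1 H:2
  CH2 → C:1 H:2
  CH2CH2OH → C:2 H:5 O:1
Element totals:
  C: 12
  H: 26
  O: 3
Molecular formula: C12H26O3.
Molar mass = 218.337 g/mol.
Mass from O: 3 × 15.999 = 47.997 g/mol.
%O = 47.997 / 218.337 × 100 = 21.98%.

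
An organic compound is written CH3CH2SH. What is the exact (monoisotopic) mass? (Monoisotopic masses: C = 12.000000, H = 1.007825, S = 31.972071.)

62.0190

Atom tally by fragment:
  CH3 → C:1 H:3
  CH2SH → C:1 H:3 S:1
Element totals:
  C: 2
  H: 6
  S: 1
Molecular formula: C2H6S.
  M = 2(12.0) + 6(1.007825) + 31.972071
    = 24.000000 + 6.046950 + 31.972071 = 62.019021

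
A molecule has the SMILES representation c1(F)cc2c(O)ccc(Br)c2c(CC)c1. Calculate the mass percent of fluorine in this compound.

Atom tally by fragment:
  naphthalene ring system core → C:10 H:8
  (− 4 ring H displaced by substituents)
  + F → F:1
  + OH → O:1 H:1
  + Br → Br:1
  + C2H5 → C:2 H:5
Element totals:
  C: 12
  H: 10
  Br: 1
  F: 1
  O: 1
Molecular formula: C12H10BrFO.
Molar mass = 269.113 g/mol.
Mass from F: 1 × 18.998 = 18.998 g/mol.
%F = 18.998 / 269.113 × 100 = 7.06%.

7.06%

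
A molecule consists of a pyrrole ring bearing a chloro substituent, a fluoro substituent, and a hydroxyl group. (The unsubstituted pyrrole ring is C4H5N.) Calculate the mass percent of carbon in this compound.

35.45%

Atom tally by fragment:
  pyrrole ring core → C:4 H:5 N:1
  (− 3 ring H displaced by substituents)
  + Cl → Cl:1
  + F → F:1
  + OH → O:1 H:1
Element totals:
  C: 4
  H: 3
  Cl: 1
  F: 1
  N: 1
  O: 1
Molecular formula: C4H3ClFNO.
Molar mass = 135.522 g/mol.
Mass from C: 4 × 12.011 = 48.044 g/mol.
%C = 48.044 / 135.522 × 100 = 35.45%.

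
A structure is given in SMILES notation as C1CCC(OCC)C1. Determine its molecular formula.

C7H14O

Atom tally by fragment:
  cyclopentane ring core → C:5 H:10
  (− 1 ring H displaced by substituents)
  + OC2H5 → C:2 H:5 O:1
Element totals:
  C: 7
  H: 14
  O: 1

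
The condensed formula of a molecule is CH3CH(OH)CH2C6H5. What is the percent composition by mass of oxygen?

Atom tally by fragment:
  CH3 → C:1 H:3
  CH(OH) → C:1 H:2 O:1
  CH2C6H5 → C:7 H:7
Element totals:
  C: 9
  H: 12
  O: 1
Molecular formula: C9H12O.
Molar mass = 136.194 g/mol.
Mass from O: 1 × 15.999 = 15.999 g/mol.
%O = 15.999 / 136.194 × 100 = 11.75%.

11.75%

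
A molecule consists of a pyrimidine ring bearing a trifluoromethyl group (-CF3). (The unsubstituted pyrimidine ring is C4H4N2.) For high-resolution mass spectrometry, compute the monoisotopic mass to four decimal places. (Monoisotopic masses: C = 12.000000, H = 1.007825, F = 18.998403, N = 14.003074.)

Atom tally by fragment:
  pyrimidine ring core → C:4 H:4 N:2
  (− 1 ring H displaced by substituents)
  + CF3 → C:1 F:3
Element totals:
  C: 5
  H: 3
  F: 3
  N: 2
Molecular formula: C5H3F3N2.
  M = 5(12.0) + 3(1.007825) + 3(18.998403) + 2(14.003074)
    = 60.000000 + 3.023475 + 56.995209 + 28.006148 = 148.024832

148.0248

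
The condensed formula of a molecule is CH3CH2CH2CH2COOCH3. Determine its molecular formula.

C6H12O2

Atom tally by fragment:
  CH3 → C:1 H:3
  CH2 → C:1 H:2
  CH2 → C:1 H:2
  CH2COOCH3 → C:3 H:5 O:2
Element totals:
  C: 6
  H: 12
  O: 2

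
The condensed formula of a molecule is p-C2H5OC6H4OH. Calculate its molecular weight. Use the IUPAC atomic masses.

Atom tally by fragment:
  benzene ring core → C:6 H:6
  (− 2 ring H displaced by substituents)
  + OC2H5 → C:2 H:5 O:1
  + OH → O:1 H:1
Element totals:
  C: 8
  H: 10
  O: 2
Molecular formula: C8H10O2.
  M = 8(12.011) + 10(1.008) + 2(15.999)
    = 96.088 + 10.080 + 31.998 = 138.166

138.17 g/mol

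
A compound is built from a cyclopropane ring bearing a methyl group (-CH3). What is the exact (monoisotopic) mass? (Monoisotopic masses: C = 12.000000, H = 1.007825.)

Atom tally by fragment:
  cyclopropane ring core → C:3 H:6
  (− 1 ring H displaced by substituents)
  + CH3 → C:1 H:3
Element totals:
  C: 4
  H: 8
Molecular formula: C4H8.
  M = 4(12.0) + 8(1.007825)
    = 48.000000 + 8.062600 = 56.062600

56.0626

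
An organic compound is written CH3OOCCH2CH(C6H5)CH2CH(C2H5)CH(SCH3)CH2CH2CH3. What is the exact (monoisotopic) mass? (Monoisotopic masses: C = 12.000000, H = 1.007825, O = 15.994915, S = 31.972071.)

322.1967

Atom tally by fragment:
  CH3OOCCH2 → C:3 H:5 O:2
  CH(C6H5) → C:7 H:6
  CH2 → C:1 H:2
  CH(C2H5) → C:3 H:6
  CH(SCH3) → C:2 H:4 S:1
  CH2 → C:1 H:2
  CH2 → C:1 H:2
  CH3 → C:1 H:3
Element totals:
  C: 19
  H: 30
  O: 2
  S: 1
Molecular formula: C19H30O2S.
  M = 19(12.0) + 30(1.007825) + 2(15.994915) + 31.972071
    = 228.000000 + 30.234750 + 31.989830 + 31.972071 = 322.196651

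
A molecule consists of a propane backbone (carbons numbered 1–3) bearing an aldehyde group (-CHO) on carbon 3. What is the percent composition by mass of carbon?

Atom tally by fragment:
  CH3 → C:1 H:3
  CH2 → C:1 H:2
  CH2CHO → C:2 H:3 O:1
Element totals:
  C: 4
  H: 8
  O: 1
Molecular formula: C4H8O.
Molar mass = 72.107 g/mol.
Mass from C: 4 × 12.011 = 48.044 g/mol.
%C = 48.044 / 72.107 × 100 = 66.63%.

66.63%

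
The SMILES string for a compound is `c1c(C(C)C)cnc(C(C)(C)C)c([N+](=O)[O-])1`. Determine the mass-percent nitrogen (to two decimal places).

Atom tally by fragment:
  pyridine ring core → C:5 H:5 N:1
  (− 3 ring H displaced by substituents)
  + CH(CH3)2 → C:3 H:7
  + C(CH3)3 → C:4 H:9
  + NO2 → N:1 O:2
Element totals:
  C: 12
  H: 18
  N: 2
  O: 2
Molecular formula: C12H18N2O2.
Molar mass = 222.288 g/mol.
Mass from N: 2 × 14.007 = 28.014 g/mol.
%N = 28.014 / 222.288 × 100 = 12.60%.

12.60%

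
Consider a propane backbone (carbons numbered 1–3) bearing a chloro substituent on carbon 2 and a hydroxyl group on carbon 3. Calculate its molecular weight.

Atom tally by fragment:
  CH3 → C:1 H:3
  CH(Cl) → C:1 H:1 Cl:1
  CH2OH → C:1 H:3 O:1
Element totals:
  C: 3
  H: 7
  Cl: 1
  O: 1
Molecular formula: C3H7ClO.
  M = 3(12.011) + 7(1.008) + 35.45 + 15.999
    = 36.033 + 7.056 + 35.450 + 15.999 = 94.538

94.54 g/mol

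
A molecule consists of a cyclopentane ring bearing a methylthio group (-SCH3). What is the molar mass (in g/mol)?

116.22 g/mol

Atom tally by fragment:
  cyclopentane ring core → C:5 H:10
  (− 1 ring H displaced by substituents)
  + SCH3 → C:1 H:3 S:1
Element totals:
  C: 6
  H: 12
  S: 1
Molecular formula: C6H12S.
  M = 6(12.011) + 12(1.008) + 32.06
    = 72.066 + 12.096 + 32.060 = 116.222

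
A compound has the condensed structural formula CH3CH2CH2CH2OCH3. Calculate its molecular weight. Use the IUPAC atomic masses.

88.15 g/mol

Element totals:
  C: 5
  H: 12
  O: 1
Molecular formula: C5H12O.
  M = 5(12.011) + 12(1.008) + 15.999
    = 60.055 + 12.096 + 15.999 = 88.150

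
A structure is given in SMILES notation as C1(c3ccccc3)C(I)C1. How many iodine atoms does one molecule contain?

Atom tally by fragment:
  cyclopropane ring core → C:3 H:6
  (− 2 ring H displaced by substituents)
  + C6H5 → C:6 H:5
  + I → I:1
Element totals:
  C: 9
  H: 9
  I: 1

1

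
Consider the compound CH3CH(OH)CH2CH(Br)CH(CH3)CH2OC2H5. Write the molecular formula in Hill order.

Atom tally by fragment:
  CH3 → C:1 H:3
  CH(OH) → C:1 H:2 O:1
  CH2 → C:1 H:2
  CH(Br) → C:1 H:1 Br:1
  CH(CH3) → C:2 H:4
  CH2OC2H5 → C:3 H:7 O:1
Element totals:
  C: 9
  H: 19
  Br: 1
  O: 2

C9H19BrO2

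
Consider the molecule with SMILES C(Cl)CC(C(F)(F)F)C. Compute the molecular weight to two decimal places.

Atom tally by fragment:
  ClCH2 → C:1 H:2 Cl:1
  CH2 → C:1 H:2
  CH(CF3) → C:2 H:1 F:3
  CH3 → C:1 H:3
Element totals:
  C: 5
  H: 8
  Cl: 1
  F: 3
Molecular formula: C5H8ClF3.
  M = 5(12.011) + 8(1.008) + 35.45 + 3(18.998)
    = 60.055 + 8.064 + 35.450 + 56.994 = 160.563

160.56 g/mol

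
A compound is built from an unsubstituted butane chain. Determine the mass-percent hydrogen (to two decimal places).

Atom tally by fragment:
  CH3 → C:1 H:3
  CH2 → C:1 H:2
  CH2 → C:1 H:2
  CH3 → C:1 H:3
Element totals:
  C: 4
  H: 10
Molecular formula: C4H10.
Molar mass = 58.124 g/mol.
Mass from H: 10 × 1.008 = 10.080 g/mol.
%H = 10.080 / 58.124 × 100 = 17.34%.

17.34%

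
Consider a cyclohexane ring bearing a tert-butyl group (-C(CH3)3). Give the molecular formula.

Atom tally by fragment:
  cyclohexane ring core → C:6 H:12
  (− 1 ring H displaced by substituents)
  + C(CH3)3 → C:4 H:9
Element totals:
  C: 10
  H: 20

C10H20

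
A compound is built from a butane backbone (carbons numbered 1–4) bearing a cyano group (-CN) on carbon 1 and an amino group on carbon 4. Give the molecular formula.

C5H10N2

Atom tally by fragment:
  NCCH2 → C:2 H:2 N:1
  CH2 → C:1 H:2
  CH2 → C:1 H:2
  CH2NH2 → C:1 H:4 N:1
Element totals:
  C: 5
  H: 10
  N: 2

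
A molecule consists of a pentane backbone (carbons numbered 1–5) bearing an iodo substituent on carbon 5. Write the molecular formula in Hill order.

C5H11I

Atom tally by fragment:
  CH3 → C:1 H:3
  CH2 → C:1 H:2
  CH2 → C:1 H:2
  CH2 → C:1 H:2
  CH2I → C:1 H:2 I:1
Element totals:
  C: 5
  H: 11
  I: 1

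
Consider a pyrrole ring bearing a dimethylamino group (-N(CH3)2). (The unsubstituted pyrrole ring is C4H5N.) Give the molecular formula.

C6H10N2

Atom tally by fragment:
  pyrrole ring core → C:4 H:5 N:1
  (− 1 ring H displaced by substituents)
  + N(CH3)2 → N:1 C:2 H:6
Element totals:
  C: 6
  H: 10
  N: 2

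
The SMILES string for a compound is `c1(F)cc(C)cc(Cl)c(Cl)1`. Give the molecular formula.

Atom tally by fragment:
  benzene ring core → C:6 H:6
  (− 4 ring H displaced by substituents)
  + F → F:1
  + CH3 → C:1 H:3
  + Cl → Cl:1
  + Cl → Cl:1
Element totals:
  C: 7
  H: 5
  Cl: 2
  F: 1

C7H5Cl2F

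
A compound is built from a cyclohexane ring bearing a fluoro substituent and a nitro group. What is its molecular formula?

Atom tally by fragment:
  cyclohexane ring core → C:6 H:12
  (− 2 ring H displaced by substituents)
  + F → F:1
  + NO2 → N:1 O:2
Element totals:
  C: 6
  H: 10
  F: 1
  N: 1
  O: 2

C6H10FNO2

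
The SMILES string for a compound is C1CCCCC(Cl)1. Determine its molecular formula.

C6H11Cl

Atom tally by fragment:
  cyclohexane ring core → C:6 H:12
  (− 1 ring H displaced by substituents)
  + Cl → Cl:1
Element totals:
  C: 6
  H: 11
  Cl: 1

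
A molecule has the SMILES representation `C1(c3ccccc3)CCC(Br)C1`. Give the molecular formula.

C11H13Br

Atom tally by fragment:
  cyclopentane ring core → C:5 H:10
  (− 2 ring H displaced by substituents)
  + C6H5 → C:6 H:5
  + Br → Br:1
Element totals:
  C: 11
  H: 13
  Br: 1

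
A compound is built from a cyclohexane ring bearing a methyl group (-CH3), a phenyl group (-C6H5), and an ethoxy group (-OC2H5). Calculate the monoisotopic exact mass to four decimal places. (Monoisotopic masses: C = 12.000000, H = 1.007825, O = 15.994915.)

218.1671

Atom tally by fragment:
  cyclohexane ring core → C:6 H:12
  (− 3 ring H displaced by substituents)
  + CH3 → C:1 H:3
  + C6H5 → C:6 H:5
  + OC2H5 → C:2 H:5 O:1
Element totals:
  C: 15
  H: 22
  O: 1
Molecular formula: C15H22O.
  M = 15(12.0) + 22(1.007825) + 15.994915
    = 180.000000 + 22.172150 + 15.994915 = 218.167065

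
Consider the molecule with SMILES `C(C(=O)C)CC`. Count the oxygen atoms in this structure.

1

Atom tally by fragment:
  CH3COCH2 → C:3 H:5 O:1
  CH2 → C:1 H:2
  CH3 → C:1 H:3
Element totals:
  C: 5
  H: 10
  O: 1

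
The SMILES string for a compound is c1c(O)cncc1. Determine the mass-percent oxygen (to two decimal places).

16.82%

Atom tally by fragment:
  pyridine ring core → C:5 H:5 N:1
  (− 1 ring H displaced by substituents)
  + OH → O:1 H:1
Element totals:
  C: 5
  H: 5
  N: 1
  O: 1
Molecular formula: C5H5NO.
Molar mass = 95.101 g/mol.
Mass from O: 1 × 15.999 = 15.999 g/mol.
%O = 15.999 / 95.101 × 100 = 16.82%.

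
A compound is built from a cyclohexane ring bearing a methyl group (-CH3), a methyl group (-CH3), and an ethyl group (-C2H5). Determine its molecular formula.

Atom tally by fragment:
  cyclohexane ring core → C:6 H:12
  (− 3 ring H displaced by substituents)
  + CH3 → C:1 H:3
  + CH3 → C:1 H:3
  + C2H5 → C:2 H:5
Element totals:
  C: 10
  H: 20

C10H20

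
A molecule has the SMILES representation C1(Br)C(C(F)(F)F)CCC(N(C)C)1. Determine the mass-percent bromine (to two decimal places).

30.72%

Atom tally by fragment:
  cyclopentane ring core → C:5 H:10
  (− 3 ring H displaced by substituents)
  + Br → Br:1
  + CF3 → C:1 F:3
  + N(CH3)2 → N:1 C:2 H:6
Element totals:
  C: 8
  H: 13
  Br: 1
  F: 3
  N: 1
Molecular formula: C8H13BrF3N.
Molar mass = 260.097 g/mol.
Mass from Br: 1 × 79.904 = 79.904 g/mol.
%Br = 79.904 / 260.097 × 100 = 30.72%.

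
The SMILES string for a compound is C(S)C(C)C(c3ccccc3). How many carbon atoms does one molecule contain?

10

Atom tally by fragment:
  HSCH2 → C:1 H:3 S:1
  CH(CH3) → C:2 H:4
  CH2C6H5 → C:7 H:7
Element totals:
  C: 10
  H: 14
  S: 1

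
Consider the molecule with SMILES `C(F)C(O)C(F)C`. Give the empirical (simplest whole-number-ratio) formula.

Atom tally by fragment:
  FCH2 → C:1 H:2 F:1
  CH(OH) → C:1 H:2 O:1
  CH(F) → C:1 H:1 F:1
  CH3 → C:1 H:3
Element totals:
  C: 4
  H: 8
  F: 2
  O: 1
Molecular formula: C4H8F2O.
gcd of subscripts (4, 2, 8, 1) = 1, so the empirical formula equals the molecular formula.

C4H8F2O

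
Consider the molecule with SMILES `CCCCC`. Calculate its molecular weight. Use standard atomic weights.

Atom tally by fragment:
  CH3 → C:1 H:3
  CH2 → C:1 H:2
  CH2 → C:1 H:2
  CH2 → C:1 H:2
  CH3 → C:1 H:3
Element totals:
  C: 5
  H: 12
Molecular formula: C5H12.
  M = 5(12.011) + 12(1.008)
    = 60.055 + 12.096 = 72.151

72.15 g/mol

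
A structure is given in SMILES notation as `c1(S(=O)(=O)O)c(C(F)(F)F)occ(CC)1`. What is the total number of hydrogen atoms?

7

Atom tally by fragment:
  furan ring core → C:4 H:4 O:1
  (− 3 ring H displaced by substituents)
  + SO3H → S:1 O:3 H:1
  + CF3 → C:1 F:3
  + C2H5 → C:2 H:5
Element totals:
  C: 7
  H: 7
  F: 3
  O: 4
  S: 1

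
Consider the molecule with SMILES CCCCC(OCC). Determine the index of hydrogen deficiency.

Atom tally by fragment:
  CH3 → C:1 H:3
  CH2 → C:1 H:2
  CH2 → C:1 H:2
  CH2 → C:1 H:2
  CH2OC2H5 → C:3 H:7 O:1
Element totals:
  C: 7
  H: 16
  O: 1
Molecular formula: C7H16O.
DoU = (2C + 2 + N − H − X) / 2 = (2·7 + 2 + 0 − 16 − 0) / 2 = 0.

0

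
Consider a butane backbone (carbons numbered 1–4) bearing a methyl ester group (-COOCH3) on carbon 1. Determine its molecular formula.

Atom tally by fragment:
  CH3OOCCH2 → C:3 H:5 O:2
  CH2 → C:1 H:2
  CH2 → C:1 H:2
  CH3 → C:1 H:3
Element totals:
  C: 6
  H: 12
  O: 2

C6H12O2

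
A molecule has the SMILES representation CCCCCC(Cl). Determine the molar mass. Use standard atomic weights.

120.62 g/mol

Atom tally by fragment:
  CH3 → C:1 H:3
  CH2 → C:1 H:2
  CH2 → C:1 H:2
  CH2 → C:1 H:2
  CH2 → C:1 H:2
  CH2Cl → C:1 H:2 Cl:1
Element totals:
  C: 6
  H: 13
  Cl: 1
Molecular formula: C6H13Cl.
  M = 6(12.011) + 13(1.008) + 35.45
    = 72.066 + 13.104 + 35.450 = 120.620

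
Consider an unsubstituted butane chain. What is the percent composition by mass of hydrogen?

17.34%

Atom tally by fragment:
  CH3 → C:1 H:3
  CH2 → C:1 H:2
  CH2 → C:1 H:2
  CH3 → C:1 H:3
Element totals:
  C: 4
  H: 10
Molecular formula: C4H10.
Molar mass = 58.124 g/mol.
Mass from H: 10 × 1.008 = 10.080 g/mol.
%H = 10.080 / 58.124 × 100 = 17.34%.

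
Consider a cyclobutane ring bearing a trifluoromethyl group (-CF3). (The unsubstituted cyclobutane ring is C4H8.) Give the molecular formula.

Atom tally by fragment:
  cyclobutane ring core → C:4 H:8
  (− 1 ring H displaced by substituents)
  + CF3 → C:1 F:3
Element totals:
  C: 5
  H: 7
  F: 3

C5H7F3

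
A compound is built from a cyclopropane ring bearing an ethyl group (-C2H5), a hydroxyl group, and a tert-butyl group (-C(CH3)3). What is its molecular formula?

C9H18O

Atom tally by fragment:
  cyclopropane ring core → C:3 H:6
  (− 3 ring H displaced by substituents)
  + C2H5 → C:2 H:5
  + OH → O:1 H:1
  + C(CH3)3 → C:4 H:9
Element totals:
  C: 9
  H: 18
  O: 1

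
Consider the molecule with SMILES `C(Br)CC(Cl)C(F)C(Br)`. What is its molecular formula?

C5H8Br2ClF

Atom tally by fragment:
  BrCH2 → C:1 H:2 Br:1
  CH2 → C:1 H:2
  CH(Cl) → C:1 H:1 Cl:1
  CH(F) → C:1 H:1 F:1
  CH2Br → C:1 H:2 Br:1
Element totals:
  C: 5
  H: 8
  Br: 2
  Cl: 1
  F: 1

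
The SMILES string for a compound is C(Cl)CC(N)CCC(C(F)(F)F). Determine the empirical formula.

Atom tally by fragment:
  ClCH2 → C:1 H:2 Cl:1
  CH2 → C:1 H:2
  CH(NH2) → C:1 H:3 N:1
  CH2 → C:1 H:2
  CH2 → C:1 H:2
  CH2CF3 → C:2 H:2 F:3
Element totals:
  C: 7
  H: 13
  Cl: 1
  F: 3
  N: 1
Molecular formula: C7H13ClF3N.
gcd of subscripts (7, 1, 3, 13, 1) = 1, so the empirical formula equals the molecular formula.

C7H13ClF3N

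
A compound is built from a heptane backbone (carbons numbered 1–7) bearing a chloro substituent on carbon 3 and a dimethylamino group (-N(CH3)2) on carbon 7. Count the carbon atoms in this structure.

9

Atom tally by fragment:
  CH3 → C:1 H:3
  CH2 → C:1 H:2
  CH(Cl) → C:1 H:1 Cl:1
  CH2 → C:1 H:2
  CH2 → C:1 H:2
  CH2 → C:1 H:2
  CH2N(CH3)2 → C:3 H:8 N:1
Element totals:
  C: 9
  H: 20
  Cl: 1
  N: 1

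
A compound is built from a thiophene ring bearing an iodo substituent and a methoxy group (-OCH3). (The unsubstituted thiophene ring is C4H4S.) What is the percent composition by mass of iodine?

52.86%

Atom tally by fragment:
  thiophene ring core → C:4 H:4 S:1
  (− 2 ring H displaced by substituents)
  + I → I:1
  + OCH3 → C:1 H:3 O:1
Element totals:
  C: 5
  H: 5
  I: 1
  O: 1
  S: 1
Molecular formula: C5H5IOS.
Molar mass = 240.058 g/mol.
Mass from I: 1 × 126.904 = 126.904 g/mol.
%I = 126.904 / 240.058 × 100 = 52.86%.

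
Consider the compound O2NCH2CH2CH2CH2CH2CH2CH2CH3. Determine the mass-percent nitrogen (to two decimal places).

Atom tally by fragment:
  O2NCH2 → C:1 H:2 N:1 O:2
  CH2 → C:1 H:2
  CH2 → C:1 H:2
  CH2 → C:1 H:2
  CH2 → C:1 H:2
  CH2 → C:1 H:2
  CH2 → C:1 H:2
  CH3 → C:1 H:3
Element totals:
  C: 8
  H: 17
  N: 1
  O: 2
Molecular formula: C8H17NO2.
Molar mass = 159.229 g/mol.
Mass from N: 1 × 14.007 = 14.007 g/mol.
%N = 14.007 / 159.229 × 100 = 8.80%.

8.80%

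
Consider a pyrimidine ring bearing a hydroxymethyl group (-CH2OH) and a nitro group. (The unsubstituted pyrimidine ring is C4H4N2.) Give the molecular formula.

C5H5N3O3

Atom tally by fragment:
  pyrimidine ring core → C:4 H:4 N:2
  (− 2 ring H displaced by substituents)
  + CH2OH → C:1 H:3 O:1
  + NO2 → N:1 O:2
Element totals:
  C: 5
  H: 5
  N: 3
  O: 3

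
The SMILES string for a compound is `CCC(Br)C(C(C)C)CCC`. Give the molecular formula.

Atom tally by fragment:
  CH3 → C:1 H:3
  CH2 → C:1 H:2
  CH(Br) → C:1 H:1 Br:1
  CH(CH(CH3)2) → C:4 H:8
  CH2 → C:1 H:2
  CH2 → C:1 H:2
  CH3 → C:1 H:3
Element totals:
  C: 10
  H: 21
  Br: 1

C10H21Br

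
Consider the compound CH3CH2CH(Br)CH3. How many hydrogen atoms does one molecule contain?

Atom tally by fragment:
  CH3 → C:1 H:3
  CH2 → C:1 H:2
  CH(Br) → C:1 H:1 Br:1
  CH3 → C:1 H:3
Element totals:
  C: 4
  H: 9
  Br: 1

9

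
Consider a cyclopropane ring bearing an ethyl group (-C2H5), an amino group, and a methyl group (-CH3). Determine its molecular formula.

Atom tally by fragment:
  cyclopropane ring core → C:3 H:6
  (− 3 ring H displaced by substituents)
  + C2H5 → C:2 H:5
  + NH2 → N:1 H:2
  + CH3 → C:1 H:3
Element totals:
  C: 6
  H: 13
  N: 1

C6H13N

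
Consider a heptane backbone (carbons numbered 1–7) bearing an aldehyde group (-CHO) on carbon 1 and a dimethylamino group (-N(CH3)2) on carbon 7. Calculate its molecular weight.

Atom tally by fragment:
  OHCCH2 → C:2 H:3 O:1
  CH2 → C:1 H:2
  CH2 → C:1 H:2
  CH2 → C:1 H:2
  CH2 → C:1 H:2
  CH2 → C:1 H:2
  CH2N(CH3)2 → C:3 H:8 N:1
Element totals:
  C: 10
  H: 21
  N: 1
  O: 1
Molecular formula: C10H21NO.
  M = 10(12.011) + 21(1.008) + 14.007 + 15.999
    = 120.110 + 21.168 + 14.007 + 15.999 = 171.284

171.28 g/mol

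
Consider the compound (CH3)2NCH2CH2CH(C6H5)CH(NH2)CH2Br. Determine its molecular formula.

Atom tally by fragment:
  (CH3)2NCH2 → C:3 H:8 N:1
  CH2 → C:1 H:2
  CH(C6H5) → C:7 H:6
  CH(NH2) → C:1 H:3 N:1
  CH2Br → C:1 H:2 Br:1
Element totals:
  C: 13
  H: 21
  Br: 1
  N: 2

C13H21BrN2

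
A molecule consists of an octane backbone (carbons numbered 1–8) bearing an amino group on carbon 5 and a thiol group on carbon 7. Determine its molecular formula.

C8H19NS

Atom tally by fragment:
  CH3 → C:1 H:3
  CH2 → C:1 H:2
  CH2 → C:1 H:2
  CH2 → C:1 H:2
  CH(NH2) → C:1 H:3 N:1
  CH2 → C:1 H:2
  CH(SH) → C:1 H:2 S:1
  CH3 → C:1 H:3
Element totals:
  C: 8
  H: 19
  N: 1
  S: 1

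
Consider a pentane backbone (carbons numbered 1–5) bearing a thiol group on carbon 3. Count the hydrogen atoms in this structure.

12

Atom tally by fragment:
  CH3 → C:1 H:3
  CH2 → C:1 H:2
  CH(SH) → C:1 H:2 S:1
  CH2 → C:1 H:2
  CH3 → C:1 H:3
Element totals:
  C: 5
  H: 12
  S: 1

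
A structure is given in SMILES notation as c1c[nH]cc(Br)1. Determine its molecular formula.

Atom tally by fragment:
  pyrrole ring core → C:4 H:5 N:1
  (− 1 ring H displaced by substituents)
  + Br → Br:1
Element totals:
  C: 4
  H: 4
  Br: 1
  N: 1

C4H4BrN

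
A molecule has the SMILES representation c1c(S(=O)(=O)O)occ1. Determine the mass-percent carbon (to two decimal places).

Atom tally by fragment:
  furan ring core → C:4 H:4 O:1
  (− 1 ring H displaced by substituents)
  + SO3H → S:1 O:3 H:1
Element totals:
  C: 4
  H: 4
  O: 4
  S: 1
Molecular formula: C4H4O4S.
Molar mass = 148.132 g/mol.
Mass from C: 4 × 12.011 = 48.044 g/mol.
%C = 48.044 / 148.132 × 100 = 32.43%.

32.43%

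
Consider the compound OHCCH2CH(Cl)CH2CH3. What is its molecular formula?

Atom tally by fragment:
  OHCCH2 → C:2 H:3 O:1
  CH(Cl) → C:1 H:1 Cl:1
  CH2 → C:1 H:2
  CH3 → C:1 H:3
Element totals:
  C: 5
  H: 9
  Cl: 1
  O: 1

C5H9ClO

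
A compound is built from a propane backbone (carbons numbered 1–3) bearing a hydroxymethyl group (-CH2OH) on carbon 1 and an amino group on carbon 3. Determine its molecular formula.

C4H11NO

Atom tally by fragment:
  HOCH2CH2 → C:2 H:5 O:1
  CH2 → C:1 H:2
  CH2NH2 → C:1 H:4 N:1
Element totals:
  C: 4
  H: 11
  N: 1
  O: 1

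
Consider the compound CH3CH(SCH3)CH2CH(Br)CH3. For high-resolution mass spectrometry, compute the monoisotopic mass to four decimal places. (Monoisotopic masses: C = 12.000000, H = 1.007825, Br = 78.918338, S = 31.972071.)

195.9921

Atom tally by fragment:
  CH3 → C:1 H:3
  CH(SCH3) → C:2 H:4 S:1
  CH2 → C:1 H:2
  CH(Br) → C:1 H:1 Br:1
  CH3 → C:1 H:3
Element totals:
  C: 6
  H: 13
  Br: 1
  S: 1
Molecular formula: C6H13BrS.
  M = 6(12.0) + 13(1.007825) + 78.918338 + 31.972071
    = 72.000000 + 13.101725 + 78.918338 + 31.972071 = 195.992134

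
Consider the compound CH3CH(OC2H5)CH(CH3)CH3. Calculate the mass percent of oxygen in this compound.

13.77%

Atom tally by fragment:
  CH3 → C:1 H:3
  CH(OC2H5) → C:3 H:6 O:1
  CH(CH3) → C:2 H:4
  CH3 → C:1 H:3
Element totals:
  C: 7
  H: 16
  O: 1
Molecular formula: C7H16O.
Molar mass = 116.204 g/mol.
Mass from O: 1 × 15.999 = 15.999 g/mol.
%O = 15.999 / 116.204 × 100 = 13.77%.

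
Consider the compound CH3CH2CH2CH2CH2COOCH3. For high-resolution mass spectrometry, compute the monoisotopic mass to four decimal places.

Element totals:
  C: 7
  H: 14
  O: 2
Molecular formula: C7H14O2.
  M = 7(12.0) + 14(1.007825) + 2(15.994915)
    = 84.000000 + 14.109550 + 31.989830 = 130.099380

130.0994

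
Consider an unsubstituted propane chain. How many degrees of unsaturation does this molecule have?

Atom tally by fragment:
  CH3 → C:1 H:3
  CH2 → C:1 H:2
  CH3 → C:1 H:3
Element totals:
  C: 3
  H: 8
Molecular formula: C3H8.
DoU = (2C + 2 + N − H − X) / 2 = (2·3 + 2 + 0 − 8 − 0) / 2 = 0.

0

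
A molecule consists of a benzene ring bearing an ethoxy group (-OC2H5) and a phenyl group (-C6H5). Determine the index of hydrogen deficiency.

Atom tally by fragment:
  benzene ring core → C:6 H:6
  (− 2 ring H displaced by substituents)
  + OC2H5 → C:2 H:5 O:1
  + C6H5 → C:6 H:5
Element totals:
  C: 14
  H: 14
  O: 1
Molecular formula: C14H14O.
DoU = (2C + 2 + N − H − X) / 2 = (2·14 + 2 + 0 − 14 − 0) / 2 = 8.

8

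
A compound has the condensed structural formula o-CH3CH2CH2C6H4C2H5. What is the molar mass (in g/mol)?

148.25 g/mol

Element totals:
  C: 11
  H: 16
Molecular formula: C11H16.
  M = 11(12.011) + 16(1.008)
    = 132.121 + 16.128 = 148.249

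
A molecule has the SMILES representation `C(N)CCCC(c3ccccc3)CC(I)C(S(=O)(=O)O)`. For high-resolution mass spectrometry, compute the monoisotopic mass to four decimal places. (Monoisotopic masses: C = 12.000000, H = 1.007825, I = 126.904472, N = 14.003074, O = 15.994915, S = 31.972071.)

411.0365

Atom tally by fragment:
  H2NCH2 → C:1 H:4 N:1
  CH2 → C:1 H:2
  CH2 → C:1 H:2
  CH2 → C:1 H:2
  CH(C6H5) → C:7 H:6
  CH2 → C:1 H:2
  CH(I) → C:1 H:1 I:1
  CH2SO3H → C:1 H:3 S:1 O:3
Element totals:
  C: 14
  H: 22
  I: 1
  N: 1
  O: 3
  S: 1
Molecular formula: C14H22INO3S.
  M = 14(12.0) + 22(1.007825) + 126.904472 + 14.003074 + 3(15.994915) + 31.972071
    = 168.000000 + 22.172150 + 126.904472 + 14.003074 + 47.984745 + 31.972071 = 411.036512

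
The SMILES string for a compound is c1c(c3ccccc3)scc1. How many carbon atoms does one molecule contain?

Atom tally by fragment:
  thiophene ring core → C:4 H:4 S:1
  (− 1 ring H displaced by substituents)
  + C6H5 → C:6 H:5
Element totals:
  C: 10
  H: 8
  S: 1

10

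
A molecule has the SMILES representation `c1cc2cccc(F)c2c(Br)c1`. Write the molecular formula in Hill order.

Atom tally by fragment:
  naphthalene ring system core → C:10 H:8
  (− 2 ring H displaced by substituents)
  + F → F:1
  + Br → Br:1
Element totals:
  C: 10
  H: 6
  Br: 1
  F: 1

C10H6BrF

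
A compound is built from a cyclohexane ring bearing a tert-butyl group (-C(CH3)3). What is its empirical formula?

CH2

Atom tally by fragment:
  cyclohexane ring core → C:6 H:12
  (− 1 ring H displaced by substituents)
  + C(CH3)3 → C:4 H:9
Element totals:
  C: 10
  H: 20
Molecular formula: C10H20.
gcd of subscripts = 10; dividing each by 10:
  C: 10/10 = 1
  H: 20/10 = 2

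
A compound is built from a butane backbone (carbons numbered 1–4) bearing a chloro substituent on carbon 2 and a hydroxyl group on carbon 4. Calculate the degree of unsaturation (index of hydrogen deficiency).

Atom tally by fragment:
  CH3 → C:1 H:3
  CH(Cl) → C:1 H:1 Cl:1
  CH2 → C:1 H:2
  CH2OH → C:1 H:3 O:1
Element totals:
  C: 4
  H: 9
  Cl: 1
  O: 1
Molecular formula: C4H9ClO.
DoU = (2C + 2 + N − H − X) / 2 = (2·4 + 2 + 0 − 9 − 1) / 2 = 0.

0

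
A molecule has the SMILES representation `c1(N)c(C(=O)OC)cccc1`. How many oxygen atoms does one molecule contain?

2

Atom tally by fragment:
  benzene ring core → C:6 H:6
  (− 2 ring H displaced by substituents)
  + NH2 → N:1 H:2
  + COOCH3 → C:2 H:3 O:2
Element totals:
  C: 8
  H: 9
  N: 1
  O: 2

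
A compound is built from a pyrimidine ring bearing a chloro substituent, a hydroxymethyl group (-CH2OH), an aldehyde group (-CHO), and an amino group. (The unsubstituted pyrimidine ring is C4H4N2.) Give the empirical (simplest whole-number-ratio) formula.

C6H6ClN3O2

Atom tally by fragment:
  pyrimidine ring core → C:4 H:4 N:2
  (− 4 ring H displaced by substituents)
  + Cl → Cl:1
  + CH2OH → C:1 H:3 O:1
  + CHO → C:1 H:1 O:1
  + NH2 → N:1 H:2
Element totals:
  C: 6
  H: 6
  Cl: 1
  N: 3
  O: 2
Molecular formula: C6H6ClN3O2.
gcd of subscripts (6, 1, 6, 3, 2) = 1, so the empirical formula equals the molecular formula.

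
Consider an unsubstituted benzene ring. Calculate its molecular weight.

Atom tally by fragment:
  benzene ring core → C:6 H:6
Element totals:
  C: 6
  H: 6
Molecular formula: C6H6.
  M = 6(12.011) + 6(1.008)
    = 72.066 + 6.048 = 78.114

78.11 g/mol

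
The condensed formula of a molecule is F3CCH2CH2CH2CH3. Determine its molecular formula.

C5H9F3

Atom tally by fragment:
  F3CCH2 → C:2 H:2 F:3
  CH2 → C:1 H:2
  CH2 → C:1 H:2
  CH3 → C:1 H:3
Element totals:
  C: 5
  H: 9
  F: 3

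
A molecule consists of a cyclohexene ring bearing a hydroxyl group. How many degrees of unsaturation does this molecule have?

2

Atom tally by fragment:
  cyclohexene ring core → C:6 H:10
  (− 1 ring H displaced by substituents)
  + OH → O:1 H:1
Element totals:
  C: 6
  H: 10
  O: 1
Molecular formula: C6H10O.
DoU = (2C + 2 + N − H − X) / 2 = (2·6 + 2 + 0 − 10 − 0) / 2 = 2.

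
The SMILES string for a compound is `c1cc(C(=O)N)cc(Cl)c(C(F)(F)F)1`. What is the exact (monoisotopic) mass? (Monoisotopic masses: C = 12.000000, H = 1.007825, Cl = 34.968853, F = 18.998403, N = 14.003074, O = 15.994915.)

223.0012

Atom tally by fragment:
  benzene ring core → C:6 H:6
  (− 3 ring H displaced by substituents)
  + CONH2 → C:1 H:2 O:1 N:1
  + Cl → Cl:1
  + CF3 → C:1 F:3
Element totals:
  C: 8
  H: 5
  Cl: 1
  F: 3
  N: 1
  O: 1
Molecular formula: C8H5ClF3NO.
  M = 8(12.0) + 5(1.007825) + 34.968853 + 3(18.998403) + 14.003074 + 15.994915
    = 96.000000 + 5.039125 + 34.968853 + 56.995209 + 14.003074 + 15.994915 = 223.001176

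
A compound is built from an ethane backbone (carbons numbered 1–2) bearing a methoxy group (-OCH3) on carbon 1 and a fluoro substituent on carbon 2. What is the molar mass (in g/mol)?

Atom tally by fragment:
  CH3OCH2 → C:2 H:5 O:1
  CH2F → C:1 H:2 F:1
Element totals:
  C: 3
  H: 7
  F: 1
  O: 1
Molecular formula: C3H7FO.
  M = 3(12.011) + 7(1.008) + 18.998 + 15.999
    = 36.033 + 7.056 + 18.998 + 15.999 = 78.086

78.09 g/mol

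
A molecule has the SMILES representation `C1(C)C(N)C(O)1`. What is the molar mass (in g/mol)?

87.12 g/mol

Atom tally by fragment:
  cyclopropane ring core → C:3 H:6
  (− 3 ring H displaced by substituents)
  + CH3 → C:1 H:3
  + NH2 → N:1 H:2
  + OH → O:1 H:1
Element totals:
  C: 4
  H: 9
  N: 1
  O: 1
Molecular formula: C4H9NO.
  M = 4(12.011) + 9(1.008) + 14.007 + 15.999
    = 48.044 + 9.072 + 14.007 + 15.999 = 87.122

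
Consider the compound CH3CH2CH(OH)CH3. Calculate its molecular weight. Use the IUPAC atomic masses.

Element totals:
  C: 4
  H: 10
  O: 1
Molecular formula: C4H10O.
  M = 4(12.011) + 10(1.008) + 15.999
    = 48.044 + 10.080 + 15.999 = 74.123

74.12 g/mol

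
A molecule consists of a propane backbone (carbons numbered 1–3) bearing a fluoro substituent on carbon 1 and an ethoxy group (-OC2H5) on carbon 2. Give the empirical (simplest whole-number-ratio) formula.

C5H11FO

Atom tally by fragment:
  FCH2 → C:1 H:2 F:1
  CH(OC2H5) → C:3 H:6 O:1
  CH3 → C:1 H:3
Element totals:
  C: 5
  H: 11
  F: 1
  O: 1
Molecular formula: C5H11FO.
gcd of subscripts (5, 1, 11, 1) = 1, so the empirical formula equals the molecular formula.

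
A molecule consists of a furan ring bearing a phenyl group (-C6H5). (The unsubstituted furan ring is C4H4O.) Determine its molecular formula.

Atom tally by fragment:
  furan ring core → C:4 H:4 O:1
  (− 1 ring H displaced by substituents)
  + C6H5 → C:6 H:5
Element totals:
  C: 10
  H: 8
  O: 1

C10H8O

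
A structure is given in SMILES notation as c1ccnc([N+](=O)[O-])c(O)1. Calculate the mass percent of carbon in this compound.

42.87%

Atom tally by fragment:
  pyridine ring core → C:5 H:5 N:1
  (− 2 ring H displaced by substituents)
  + NO2 → N:1 O:2
  + OH → O:1 H:1
Element totals:
  C: 5
  H: 4
  N: 2
  O: 3
Molecular formula: C5H4N2O3.
Molar mass = 140.098 g/mol.
Mass from C: 5 × 12.011 = 60.055 g/mol.
%C = 60.055 / 140.098 × 100 = 42.87%.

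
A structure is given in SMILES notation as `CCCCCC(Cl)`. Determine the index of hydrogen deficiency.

Atom tally by fragment:
  CH3 → C:1 H:3
  CH2 → C:1 H:2
  CH2 → C:1 H:2
  CH2 → C:1 H:2
  CH2 → C:1 H:2
  CH2Cl → C:1 H:2 Cl:1
Element totals:
  C: 6
  H: 13
  Cl: 1
Molecular formula: C6H13Cl.
DoU = (2C + 2 + N − H − X) / 2 = (2·6 + 2 + 0 − 13 − 1) / 2 = 0.

0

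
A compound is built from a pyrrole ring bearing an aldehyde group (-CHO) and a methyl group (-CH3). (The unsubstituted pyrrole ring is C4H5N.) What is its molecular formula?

Atom tally by fragment:
  pyrrole ring core → C:4 H:5 N:1
  (− 2 ring H displaced by substituents)
  + CHO → C:1 H:1 O:1
  + CH3 → C:1 H:3
Element totals:
  C: 6
  H: 7
  N: 1
  O: 1

C6H7NO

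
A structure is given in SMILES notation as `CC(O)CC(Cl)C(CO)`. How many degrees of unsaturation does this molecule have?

Atom tally by fragment:
  CH3 → C:1 H:3
  CH(OH) → C:1 H:2 O:1
  CH2 → C:1 H:2
  CH(Cl) → C:1 H:1 Cl:1
  CH2CH2OH → C:2 H:5 O:1
Element totals:
  C: 6
  H: 13
  Cl: 1
  O: 2
Molecular formula: C6H13ClO2.
DoU = (2C + 2 + N − H − X) / 2 = (2·6 + 2 + 0 − 13 − 1) / 2 = 0.

0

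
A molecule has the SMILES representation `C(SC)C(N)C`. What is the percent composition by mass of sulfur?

30.48%

Atom tally by fragment:
  CH3SCH2 → C:2 H:5 S:1
  CH(NH2) → C:1 H:3 N:1
  CH3 → C:1 H:3
Element totals:
  C: 4
  H: 11
  N: 1
  S: 1
Molecular formula: C4H11NS.
Molar mass = 105.199 g/mol.
Mass from S: 1 × 32.06 = 32.060 g/mol.
%S = 32.060 / 105.199 × 100 = 30.48%.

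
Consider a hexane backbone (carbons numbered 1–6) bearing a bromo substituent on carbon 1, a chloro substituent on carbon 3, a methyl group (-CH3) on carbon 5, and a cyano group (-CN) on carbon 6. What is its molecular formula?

Atom tally by fragment:
  BrCH2 → C:1 H:2 Br:1
  CH2 → C:1 H:2
  CH(Cl) → C:1 H:1 Cl:1
  CH2 → C:1 H:2
  CH(CH3) → C:2 H:4
  CH2CN → C:2 H:2 N:1
Element totals:
  C: 8
  H: 13
  Br: 1
  Cl: 1
  N: 1

C8H13BrClN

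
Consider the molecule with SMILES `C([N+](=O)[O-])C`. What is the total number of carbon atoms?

2

Atom tally by fragment:
  O2NCH2 → C:1 H:2 N:1 O:2
  CH3 → C:1 H:3
Element totals:
  C: 2
  H: 5
  N: 1
  O: 2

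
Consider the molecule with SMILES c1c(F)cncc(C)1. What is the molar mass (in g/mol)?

111.12 g/mol

Atom tally by fragment:
  pyridine ring core → C:5 H:5 N:1
  (− 2 ring H displaced by substituents)
  + F → F:1
  + CH3 → C:1 H:3
Element totals:
  C: 6
  H: 6
  F: 1
  N: 1
Molecular formula: C6H6FN.
  M = 6(12.011) + 6(1.008) + 18.998 + 14.007
    = 72.066 + 6.048 + 18.998 + 14.007 = 111.119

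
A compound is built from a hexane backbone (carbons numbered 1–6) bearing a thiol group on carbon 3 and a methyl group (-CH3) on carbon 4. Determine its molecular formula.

C7H16S

Atom tally by fragment:
  CH3 → C:1 H:3
  CH2 → C:1 H:2
  CH(SH) → C:1 H:2 S:1
  CH(CH3) → C:2 H:4
  CH2 → C:1 H:2
  CH3 → C:1 H:3
Element totals:
  C: 7
  H: 16
  S: 1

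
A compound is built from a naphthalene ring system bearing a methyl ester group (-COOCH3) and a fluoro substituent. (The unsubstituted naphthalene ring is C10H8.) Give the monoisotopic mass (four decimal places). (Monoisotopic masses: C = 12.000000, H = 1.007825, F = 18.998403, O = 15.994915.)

Atom tally by fragment:
  naphthalene ring system core → C:10 H:8
  (− 2 ring H displaced by substituents)
  + COOCH3 → C:2 H:3 O:2
  + F → F:1
Element totals:
  C: 12
  H: 9
  F: 1
  O: 2
Molecular formula: C12H9FO2.
  M = 12(12.0) + 9(1.007825) + 18.998403 + 2(15.994915)
    = 144.000000 + 9.070425 + 18.998403 + 31.989830 = 204.058658

204.0587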